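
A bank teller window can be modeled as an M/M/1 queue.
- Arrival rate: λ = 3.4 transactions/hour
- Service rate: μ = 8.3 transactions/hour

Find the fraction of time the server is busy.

Server utilization: ρ = λ/μ
ρ = 3.4/8.3 = 0.4096
The server is busy 40.96% of the time.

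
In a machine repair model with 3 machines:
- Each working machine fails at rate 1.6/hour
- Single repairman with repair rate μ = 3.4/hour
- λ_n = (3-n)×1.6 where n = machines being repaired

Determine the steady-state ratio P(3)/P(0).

P(3)/P(0) = ∏_{i=0}^{3-1} λ_i/μ_{i+1}
= (3-0)×1.6/3.4 × (3-1)×1.6/3.4 × (3-2)×1.6/3.4
= 0.6253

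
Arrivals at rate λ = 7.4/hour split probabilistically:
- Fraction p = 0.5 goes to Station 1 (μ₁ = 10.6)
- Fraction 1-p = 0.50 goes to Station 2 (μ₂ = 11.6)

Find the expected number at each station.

Effective rates: λ₁ = 7.4×0.5 = 3.7, λ₂ = 7.4×0.50 = 3.7
Station 1: ρ₁ = 3.7/10.6 = 0.34906, L₁ = ρ₁/(1-ρ₁) = 0.34906/(1-0.34906) = 0.5362
Station 2: ρ₂ = 3.7/11.6 = 0.3190, L₂ = ρ₂/(1-ρ₂) = 0.3190/(1-0.3190) = 0.4684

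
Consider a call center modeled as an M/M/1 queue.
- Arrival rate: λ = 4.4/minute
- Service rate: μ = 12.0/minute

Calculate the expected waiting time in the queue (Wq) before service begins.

First, compute utilization: ρ = λ/μ = 4.4/12.0 = 0.3667
For M/M/1: Wq = λ/(μ(μ-λ))
Wq = 4.4/(12.0 × (12.0-4.4))
Wq = 4.4/(12.0 × 7.60)
Wq = 0.04825 minutes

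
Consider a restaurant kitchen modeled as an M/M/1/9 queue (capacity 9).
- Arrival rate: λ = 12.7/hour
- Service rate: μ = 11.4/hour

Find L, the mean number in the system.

ρ = λ/μ = 12.7/11.4 = 1.11404
P₀ = (1-ρ)/(1-ρ^(K+1)) = (1-1.11404)/(1-1.11404^10) = -0.11404/-1.9445 = 0.05865
P_K = P₀×ρ^K = 0.05865 × 1.11404^9 = 0.05865 × 2.6431 = 0.1550
L = ρ[1 - (K+1)ρ^K + Kρ^(K+1)] / [(1-ρ)(1-ρ^(K+1))]
L = 1.11404 × (1 - 10×2.643060 + 9×2.944475) / ((1 - 1.11404) × (1 - 2.944475)) = 5.3739 orders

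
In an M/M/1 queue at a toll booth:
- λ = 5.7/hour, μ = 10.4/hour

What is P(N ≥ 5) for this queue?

ρ = λ/μ = 5.7/10.4 = 0.548077
P(N ≥ n) = ρⁿ
P(N ≥ 5) = 0.548077^5
P(N ≥ 5) = 0.04945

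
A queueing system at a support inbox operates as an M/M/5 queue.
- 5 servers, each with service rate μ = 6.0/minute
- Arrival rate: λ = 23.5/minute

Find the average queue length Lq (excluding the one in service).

Traffic intensity: ρ = λ/(cμ) = 23.5/(5×6.0) = 0.7833
Since ρ = 0.7833 < 1, system is stable.
Offered load a = λ/μ = cρ = 23.5/6.0 = 3.9167
P₀ = [ Σₙ₌₀^4 aⁿ/n! + a^5/(5!(1-ρ)) ]⁻¹
Σ = a^0/0! + a^1/1! + a^2/2! + a^3/3! + a^4/4! = 1.0000 + 3.9167 + 7.6701 + 10.0138 + 9.8052 = 32.4058
a^5/(5!(1-ρ)) = 921.6861/(120 × 0.2166667) = 35.4495
P₀ = 1/(32.4058 + 35.4495) = 0.01474
Lq = P₀·a^5·ρ / (5!(1-ρ)²) = 0.014737 × 921.6861 × 0.78333 / (120 × 0.046944) = 1.8888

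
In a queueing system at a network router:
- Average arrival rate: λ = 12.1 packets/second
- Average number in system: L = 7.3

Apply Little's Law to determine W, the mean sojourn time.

Little's Law: L = λW, so W = L/λ
W = 7.3/12.1 = 0.6033 seconds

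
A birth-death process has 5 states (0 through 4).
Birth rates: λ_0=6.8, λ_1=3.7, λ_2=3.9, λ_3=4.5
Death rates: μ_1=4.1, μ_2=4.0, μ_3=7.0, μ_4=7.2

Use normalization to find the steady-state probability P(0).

Ratios P(n)/P(0) = (λ₀···λₙ₋₁)/(μ₁···μₙ):
P(1)/P(0) = (6.8)/(4.1) = 1.6585
P(2)/P(0) = (6.8×3.7)/(4.1×4.0) = 1.5341
P(3)/P(0) = (6.8×3.7×3.9)/(4.1×4.0×7.0) = 0.85474
P(4)/P(0) = (6.8×3.7×3.9×4.5)/(4.1×4.0×7.0×7.2) = 0.53421

Normalization: ∑ P(n) = 1
P(0) × (1.0000 + 1.6585 + 1.5341 + 0.85474 + 0.53421) = 1
P(0) × 5.5816 = 1
P(0) = 1/5.5816 = 0.1792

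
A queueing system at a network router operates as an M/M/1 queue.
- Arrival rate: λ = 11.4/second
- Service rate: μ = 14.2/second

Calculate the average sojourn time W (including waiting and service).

First, compute utilization: ρ = λ/μ = 11.4/14.2 = 0.8028
For M/M/1: W = 1/(μ-λ)
W = 1/(14.2-11.4) = 1/2.80
W = 0.3571 seconds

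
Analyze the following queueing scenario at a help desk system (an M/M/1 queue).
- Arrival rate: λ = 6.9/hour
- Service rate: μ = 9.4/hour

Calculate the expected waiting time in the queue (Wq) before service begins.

First, compute utilization: ρ = λ/μ = 6.9/9.4 = 0.7340
For M/M/1: Wq = λ/(μ(μ-λ))
Wq = 6.9/(9.4 × (9.4-6.9))
Wq = 6.9/(9.4 × 2.50)
Wq = 0.2936 hours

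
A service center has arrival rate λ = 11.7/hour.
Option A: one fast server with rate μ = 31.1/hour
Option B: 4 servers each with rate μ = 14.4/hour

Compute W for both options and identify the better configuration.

Option A: single server μ = 31.1 (M/M/1)
  ρ_A = 11.7/31.1 = 0.3762
  W_A = 1/(μ-λ) = 1/(31.1-11.7) = 1/19.40 = 0.05155

Option B: 4 servers μ = 14.4 (M/M/4)
  ρ_B = λ/(cμ) = 11.7/(4×14.4) = 0.2031
  Offered load a = λ/μ = cρ = 11.7/14.4 = 0.8125
  P₀ = [ Σₙ₌₀^3 aⁿ/n! + a^4/(4!(1-ρ)) ]⁻¹
  Σ = a^0/0! + a^1/1! + a^2/2! + a^3/3! = 1.0000 + 0.8125 + 0.3301 + 0.08940 = 2.2320
  a^4/(4!(1-ρ)) = 0.4358/(24 × 0.7969) = 0.02279
  P₀ = 1/(2.2320 + 0.02279) = 0.4435
  Lq = P₀·a^4·ρ / (4!(1-ρ)²) = 0.4435 × 0.4358 × 0.2031 / (24 × 0.6350) = 0.002576
  Wq_B = Lq/λ = 0.002576/11.7 = 0.0002202
  W_B = Wq_B + 1/μ = 0.0002202 + 0.06944 = 0.06966

Since W_A = 0.05155 < W_B = 0.06966, Option A (single fast server) has the shorter time in system.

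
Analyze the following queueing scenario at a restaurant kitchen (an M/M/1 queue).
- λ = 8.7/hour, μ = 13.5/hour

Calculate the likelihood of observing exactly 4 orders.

ρ = λ/μ = 8.7/13.5 = 0.64444
P(n) = (1-ρ)ρⁿ
P(4) = (1-0.64444) × 0.64444^4
P(4) = 0.35556 × 0.17248
P(4) = 0.06133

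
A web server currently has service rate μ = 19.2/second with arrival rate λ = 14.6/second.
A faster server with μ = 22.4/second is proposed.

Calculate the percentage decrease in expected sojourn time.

System 1: ρ₁ = 14.6/19.2 = 0.7604, W₁ = 1/(19.2-14.6) = 0.2174
System 2: ρ₂ = 14.6/22.4 = 0.6518, W₂ = 1/(22.4-14.6) = 0.1282
Improvement: (W₁-W₂)/W₁ = (0.2174-0.1282)/0.2174 = 41.03%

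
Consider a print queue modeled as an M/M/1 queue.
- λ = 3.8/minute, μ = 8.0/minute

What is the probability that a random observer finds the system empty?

ρ = λ/μ = 3.8/8.0 = 0.4750
P(0) = 1 - ρ = 1 - 0.4750 = 0.5250
The server is idle 52.50% of the time.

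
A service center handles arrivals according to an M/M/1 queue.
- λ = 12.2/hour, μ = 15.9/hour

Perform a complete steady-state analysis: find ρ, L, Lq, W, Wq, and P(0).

Step 1: ρ = λ/μ = 12.2/15.9 = 0.7673
Step 2: L = λ/(μ-λ) = 12.2/3.70 = 3.2973
Step 3: Lq = λ²/(μ(μ-λ)) = 148.84/(15.9×3.70) = 2.5300
Step 4: W = 1/(μ-λ) = 1/3.70 = 0.27027
Step 5: Wq = λ/(μ(μ-λ)) = 12.2/(15.9×3.70) = 0.2074
Step 6: P(0) = 1-ρ = 0.2327
Verify: L = λW = 12.2×0.27027 = 3.2973 ✔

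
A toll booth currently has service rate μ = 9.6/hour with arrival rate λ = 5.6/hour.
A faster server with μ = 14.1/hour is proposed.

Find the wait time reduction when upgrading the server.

System 1: ρ₁ = 5.6/9.6 = 0.5833, W₁ = 1/(9.6-5.6) = 0.25000
System 2: ρ₂ = 5.6/14.1 = 0.3972, W₂ = 1/(14.1-5.6) = 0.11765
Improvement: (W₁-W₂)/W₁ = (0.25000-0.11765)/0.25000 = 52.94%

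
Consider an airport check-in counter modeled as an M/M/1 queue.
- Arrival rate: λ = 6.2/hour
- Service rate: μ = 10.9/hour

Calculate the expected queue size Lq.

ρ = λ/μ = 6.2/10.9 = 0.5688
For M/M/1: Lq = λ²/(μ(μ-λ))
Lq = 38.44/(10.9 × 4.70)
Lq = 0.7503 passengers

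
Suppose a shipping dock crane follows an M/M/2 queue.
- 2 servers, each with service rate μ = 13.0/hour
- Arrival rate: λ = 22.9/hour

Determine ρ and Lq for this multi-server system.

Traffic intensity: ρ = λ/(cμ) = 22.9/(2×13.0) = 0.8808
Since ρ = 0.8808 < 1, system is stable.
Offered load a = λ/μ = cρ = 22.9/13.0 = 1.7615
P₀ = [ Σₙ₌₀^1 aⁿ/n! + a^2/(2!(1-ρ)) ]⁻¹
Σ = a^0/0! + a^1/1! = 1.0000 + 1.7615 = 2.7615
a^2/(2!(1-ρ)) = 3.1030/(2 × 0.11923) = 13.0127
P₀ = 1/(2.7615 + 13.0127) = 0.06339
Lq = P₀·a^2·ρ / (2!(1-ρ)²) = 0.063395 × 3.1030 × 0.88077 / (2 × 0.014216) = 6.0939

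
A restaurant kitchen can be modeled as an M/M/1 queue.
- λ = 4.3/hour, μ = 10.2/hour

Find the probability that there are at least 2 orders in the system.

ρ = λ/μ = 4.3/10.2 = 0.4216
P(N ≥ n) = ρⁿ
P(N ≥ 2) = 0.4216^2
P(N ≥ 2) = 0.1777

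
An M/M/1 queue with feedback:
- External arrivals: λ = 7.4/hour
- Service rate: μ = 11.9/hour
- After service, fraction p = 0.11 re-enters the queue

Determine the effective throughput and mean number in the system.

Effective arrival rate: λ_eff = λ/(1-p) = 7.4/(1-0.11) = 7.4/0.89 = 8.3146
ρ = λ_eff/μ = 8.3146/11.9 = 0.6987
L = ρ/(1-ρ) = 0.6987/(1-0.6987) = 2.3190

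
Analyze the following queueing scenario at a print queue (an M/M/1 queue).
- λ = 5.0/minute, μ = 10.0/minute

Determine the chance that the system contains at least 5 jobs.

ρ = λ/μ = 5.0/10.0 = 0.5000
P(N ≥ n) = ρⁿ
P(N ≥ 5) = 0.5000^5
P(N ≥ 5) = 0.03125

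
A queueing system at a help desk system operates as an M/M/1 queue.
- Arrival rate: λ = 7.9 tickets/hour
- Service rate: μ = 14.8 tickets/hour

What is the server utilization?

Server utilization: ρ = λ/μ
ρ = 7.9/14.8 = 0.5338
The server is busy 53.38% of the time.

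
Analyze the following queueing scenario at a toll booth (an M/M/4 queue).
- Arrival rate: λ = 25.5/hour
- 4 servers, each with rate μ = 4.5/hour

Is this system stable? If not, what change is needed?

Stability requires ρ = λ/(cμ) < 1
ρ = 25.5/(4 × 4.5) = 25.5/18.00 = 1.4167
Since 1.4167 ≥ 1, the system is UNSTABLE.
Need c > λ/μ = 25.5/4.5 = 5.67.
Minimum servers needed: c = 6.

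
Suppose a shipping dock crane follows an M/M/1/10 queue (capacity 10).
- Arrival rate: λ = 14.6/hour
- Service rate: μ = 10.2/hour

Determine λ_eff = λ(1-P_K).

ρ = λ/μ = 14.6/10.2 = 1.43137
P₀ = (1-ρ)/(1-ρ^(K+1)) = (1-1.43137)/(1-1.43137^11) = -0.4314/-50.6739 = 0.008513
P_K = P₀×ρ^K = 0.008513 × 1.43137^10 = 0.008513 × 36.1010 = 0.3073
λ_eff = λ(1-P_K) = 14.6 × (1 - 0.307317) = 14.6 × 0.692683 = 10.1132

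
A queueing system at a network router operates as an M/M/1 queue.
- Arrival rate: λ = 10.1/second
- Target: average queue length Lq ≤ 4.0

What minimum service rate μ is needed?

For M/M/1: Lq = λ²/(μ(μ-λ))
Need Lq ≤ 4.0, i.e. μ(μ-λ) ≥ λ²/4.0
μ² - 10.1μ - 102.01/4.0 ≥ 0  →  μ² - 10.1μ - 25.5025 ≥ 0
Quadratic formula (positive root): μ = [λ + √(λ² + 4×25.5025)]/2
Discriminant: 102.01 + 4×25.5025 = 204.0200, √204.0200 = 14.2836
μ ≥ (10.1 + 14.2836)/2 = 12.1918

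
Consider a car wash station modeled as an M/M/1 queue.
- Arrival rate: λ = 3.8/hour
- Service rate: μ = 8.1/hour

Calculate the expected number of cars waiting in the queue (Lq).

ρ = λ/μ = 3.8/8.1 = 0.4691
For M/M/1: Lq = λ²/(μ(μ-λ))
Lq = 14.44/(8.1 × 4.30)
Lq = 0.4146 cars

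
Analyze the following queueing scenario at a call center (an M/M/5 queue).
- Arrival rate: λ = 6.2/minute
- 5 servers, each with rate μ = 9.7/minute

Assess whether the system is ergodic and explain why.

Stability requires ρ = λ/(cμ) < 1
ρ = 6.2/(5 × 9.7) = 6.2/48.50 = 0.1278
Since 0.1278 < 1, the system is STABLE.
The servers are busy 12.78% of the time.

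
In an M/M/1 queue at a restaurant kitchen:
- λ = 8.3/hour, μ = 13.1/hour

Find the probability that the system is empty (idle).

ρ = λ/μ = 8.3/13.1 = 0.6336
P(0) = 1 - ρ = 1 - 0.6336 = 0.3664
The server is idle 36.64% of the time.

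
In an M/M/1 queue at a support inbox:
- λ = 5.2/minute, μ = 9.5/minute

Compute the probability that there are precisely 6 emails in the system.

ρ = λ/μ = 5.2/9.5 = 0.54737
P(n) = (1-ρ)ρⁿ
P(6) = (1-0.54737) × 0.54737^6
P(6) = 0.4526 × 0.02690
P(6) = 0.01217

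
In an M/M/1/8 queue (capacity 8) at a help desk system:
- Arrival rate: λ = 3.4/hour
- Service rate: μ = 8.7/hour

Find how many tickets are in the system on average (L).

ρ = λ/μ = 3.4/8.7 = 0.3908
P₀ = (1-ρ)/(1-ρ^(K+1)) = (1-0.3908)/(1-0.3908^9) = 0.6092/0.9998 = 0.6093
P_K = P₀×ρ^K = 0.6093 × 0.3908^8 = 0.6093 × 0.0005440 = 0.0003315
L = ρ[1 - (K+1)ρ^K + Kρ^(K+1)] / [(1-ρ)(1-ρ^(K+1))]
L = 0.3908 × (1 - 9×0.0005440 + 8×0.0002126) / ((1 - 0.3908) × (1 - 0.0002126)) = 0.6396 tickets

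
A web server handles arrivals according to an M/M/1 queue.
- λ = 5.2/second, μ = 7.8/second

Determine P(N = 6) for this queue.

ρ = λ/μ = 5.2/7.8 = 0.66667
P(n) = (1-ρ)ρⁿ
P(6) = (1-0.66667) × 0.66667^6
P(6) = 0.3333 × 0.08779
P(6) = 0.02926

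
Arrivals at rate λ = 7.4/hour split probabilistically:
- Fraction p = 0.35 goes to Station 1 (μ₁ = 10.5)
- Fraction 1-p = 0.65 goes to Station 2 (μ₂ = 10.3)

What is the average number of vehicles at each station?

Effective rates: λ₁ = 7.4×0.35 = 2.59, λ₂ = 7.4×0.65 = 4.81
Station 1: ρ₁ = 2.59/10.5 = 0.24667, L₁ = ρ₁/(1-ρ₁) = 0.24667/(1-0.24667) = 0.3274
Station 2: ρ₂ = 4.81/10.3 = 0.46699, L₂ = ρ₂/(1-ρ₂) = 0.46699/(1-0.46699) = 0.8761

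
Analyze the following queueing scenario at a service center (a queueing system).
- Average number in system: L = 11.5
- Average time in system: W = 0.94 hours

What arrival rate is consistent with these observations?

Little's Law: L = λW, so λ = L/W
λ = 11.5/0.94 = 12.2340 customers/hour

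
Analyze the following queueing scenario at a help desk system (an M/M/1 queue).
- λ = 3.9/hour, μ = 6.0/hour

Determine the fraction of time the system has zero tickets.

ρ = λ/μ = 3.9/6.0 = 0.6500
P(0) = 1 - ρ = 1 - 0.6500 = 0.3500
The server is idle 35.00% of the time.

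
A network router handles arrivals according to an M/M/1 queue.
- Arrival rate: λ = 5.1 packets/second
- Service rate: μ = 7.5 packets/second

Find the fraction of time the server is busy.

Server utilization: ρ = λ/μ
ρ = 5.1/7.5 = 0.6800
The server is busy 68.00% of the time.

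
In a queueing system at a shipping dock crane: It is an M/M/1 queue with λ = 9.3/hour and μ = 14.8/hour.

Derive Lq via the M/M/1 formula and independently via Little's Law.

Method 1 (direct): Lq = λ²/(μ(μ-λ)) = 86.49/(14.8 × 5.50) = 1.0625

Method 2 (Little's Law):
W = 1/(μ-λ) = 1/5.50 = 0.18182
Wq = W - 1/μ = 0.18182 - 0.067568 = 0.11425
Lq = λWq = 9.3 × 0.11425 = 1.0625 ✔ (matches Method 1)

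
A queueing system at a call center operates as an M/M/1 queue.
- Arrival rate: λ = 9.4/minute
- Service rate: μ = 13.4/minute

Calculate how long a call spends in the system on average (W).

First, compute utilization: ρ = λ/μ = 9.4/13.4 = 0.7015
For M/M/1: W = 1/(μ-λ)
W = 1/(13.4-9.4) = 1/4.00
W = 0.2500 minutes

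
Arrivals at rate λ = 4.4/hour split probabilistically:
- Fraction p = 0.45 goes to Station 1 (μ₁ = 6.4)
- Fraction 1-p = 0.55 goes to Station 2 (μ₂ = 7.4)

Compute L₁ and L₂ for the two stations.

Effective rates: λ₁ = 4.4×0.45 = 1.98, λ₂ = 4.4×0.55 = 2.42
Station 1: ρ₁ = 1.98/6.4 = 0.3094, L₁ = ρ₁/(1-ρ₁) = 0.3094/(1-0.3094) = 0.4480
Station 2: ρ₂ = 2.42/7.4 = 0.3270, L₂ = ρ₂/(1-ρ₂) = 0.3270/(1-0.3270) = 0.4859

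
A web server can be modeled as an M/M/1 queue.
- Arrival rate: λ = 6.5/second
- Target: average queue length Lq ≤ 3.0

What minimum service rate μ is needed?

For M/M/1: Lq = λ²/(μ(μ-λ))
Need Lq ≤ 3.0, i.e. μ(μ-λ) ≥ λ²/3.0
μ² - 6.5μ - 42.25/3.0 ≥ 0  →  μ² - 6.5μ - 14.08333 ≥ 0
Quadratic formula (positive root): μ = [λ + √(λ² + 4×14.08333)]/2
Discriminant: 42.25 + 4×14.08333 = 98.5833, √98.5833 = 9.92891
μ ≥ (6.5 + 9.92891)/2 = 8.2145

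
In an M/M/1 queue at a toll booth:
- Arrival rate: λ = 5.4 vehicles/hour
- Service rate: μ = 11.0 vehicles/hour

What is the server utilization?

Server utilization: ρ = λ/μ
ρ = 5.4/11.0 = 0.4909
The server is busy 49.09% of the time.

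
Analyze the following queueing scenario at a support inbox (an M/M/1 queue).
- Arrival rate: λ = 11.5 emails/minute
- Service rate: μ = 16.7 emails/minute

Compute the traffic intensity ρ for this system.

Server utilization: ρ = λ/μ
ρ = 11.5/16.7 = 0.6886
The server is busy 68.86% of the time.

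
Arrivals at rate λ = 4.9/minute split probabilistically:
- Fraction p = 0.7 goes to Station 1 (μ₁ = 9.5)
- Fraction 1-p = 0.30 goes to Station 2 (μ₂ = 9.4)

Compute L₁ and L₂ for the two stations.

Effective rates: λ₁ = 4.9×0.7 = 3.43, λ₂ = 4.9×0.30 = 1.47
Station 1: ρ₁ = 3.43/9.5 = 0.36105, L₁ = ρ₁/(1-ρ₁) = 0.36105/(1-0.36105) = 0.5651
Station 2: ρ₂ = 1.47/9.4 = 0.1564, L₂ = ρ₂/(1-ρ₂) = 0.1564/(1-0.1564) = 0.1854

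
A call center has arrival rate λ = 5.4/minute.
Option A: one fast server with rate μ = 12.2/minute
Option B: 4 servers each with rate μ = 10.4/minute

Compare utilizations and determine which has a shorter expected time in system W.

Option A: single server μ = 12.2 (M/M/1)
  ρ_A = 5.4/12.2 = 0.4426
  W_A = 1/(μ-λ) = 1/(12.2-5.4) = 1/6.80 = 0.1471

Option B: 4 servers μ = 10.4 (M/M/4)
  ρ_B = λ/(cμ) = 5.4/(4×10.4) = 0.1298
  Offered load a = λ/μ = cρ = 5.4/10.4 = 0.5192
  P₀ = [ Σₙ₌₀^3 aⁿ/n! + a^4/(4!(1-ρ)) ]⁻¹
  Σ = a^0/0! + a^1/1! + a^2/2! + a^3/3! = 1.0000 + 0.51923 + 0.13480 + 0.023331 = 1.6774
  a^4/(4!(1-ρ)) = 0.07268/(24 × 0.8702) = 0.003480
  P₀ = 1/(1.6774 + 0.003480) = 0.5949
  Lq = P₀·a^4·ρ / (4!(1-ρ)²) = 0.59494 × 0.072684 × 0.12981 / (24 × 0.75723) = 0.0003089
  Wq_B = Lq/λ = 0.0003089/5.4 = 0.00005720
  W_B = Wq_B + 1/μ = 0.00005720 + 0.09615 = 0.09621

Since W_B = 0.09621 < W_A = 0.1471, Option B (multiple servers) has the shorter time in system.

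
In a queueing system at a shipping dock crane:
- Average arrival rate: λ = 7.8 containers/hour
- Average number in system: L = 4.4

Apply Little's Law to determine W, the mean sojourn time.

Little's Law: L = λW, so W = L/λ
W = 4.4/7.8 = 0.5641 hours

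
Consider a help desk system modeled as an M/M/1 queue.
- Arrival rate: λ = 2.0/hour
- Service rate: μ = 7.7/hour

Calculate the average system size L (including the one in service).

ρ = λ/μ = 2.0/7.7 = 0.2597
For M/M/1: L = λ/(μ-λ)
L = 2.0/(7.7-2.0) = 2.0/5.70
L = 0.3509 tickets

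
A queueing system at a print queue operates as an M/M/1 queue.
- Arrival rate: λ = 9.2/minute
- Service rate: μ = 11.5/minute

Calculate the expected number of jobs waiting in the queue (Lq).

ρ = λ/μ = 9.2/11.5 = 0.8000
For M/M/1: Lq = λ²/(μ(μ-λ))
Lq = 84.64/(11.5 × 2.30)
Lq = 3.2000 jobs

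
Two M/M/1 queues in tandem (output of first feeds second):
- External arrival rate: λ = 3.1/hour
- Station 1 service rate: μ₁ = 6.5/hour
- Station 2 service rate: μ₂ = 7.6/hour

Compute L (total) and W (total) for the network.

By Jackson's theorem, each station behaves as independent M/M/1.
Station 1: ρ₁ = 3.1/6.5 = 0.4769, L₁ = ρ₁/(1-ρ₁) = λ/(μ₁-λ) = 3.1/3.40 = 0.91176
Station 2: ρ₂ = 3.1/7.6 = 0.4079, L₂ = ρ₂/(1-ρ₂) = λ/(μ₂-λ) = 3.1/4.50 = 0.68889
Total: L = L₁ + L₂ = 0.91176 + 0.68889 = 1.60065
W = L/λ = 1.60065/3.1 = 0.5163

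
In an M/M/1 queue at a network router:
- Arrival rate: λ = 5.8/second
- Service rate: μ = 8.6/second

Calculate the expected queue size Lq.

ρ = λ/μ = 5.8/8.6 = 0.6744
For M/M/1: Lq = λ²/(μ(μ-λ))
Lq = 33.64/(8.6 × 2.80)
Lq = 1.3970 packets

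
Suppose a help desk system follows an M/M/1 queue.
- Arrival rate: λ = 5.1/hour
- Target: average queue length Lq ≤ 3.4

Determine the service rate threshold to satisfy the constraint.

For M/M/1: Lq = λ²/(μ(μ-λ))
Need Lq ≤ 3.4, i.e. μ(μ-λ) ≥ λ²/3.4
μ² - 5.1μ - 26.01/3.4 ≥ 0  →  μ² - 5.1μ - 7.6500 ≥ 0
Quadratic formula (positive root): μ = [λ + √(λ² + 4×7.6500)]/2
Discriminant: 26.01 + 4×7.6500 = 56.6100, √56.6100 = 7.5240
μ ≥ (5.1 + 7.5240)/2 = 6.3120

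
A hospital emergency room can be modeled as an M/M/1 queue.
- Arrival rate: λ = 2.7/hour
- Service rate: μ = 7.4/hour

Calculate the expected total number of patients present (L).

ρ = λ/μ = 2.7/7.4 = 0.3649
For M/M/1: L = λ/(μ-λ)
L = 2.7/(7.4-2.7) = 2.7/4.70
L = 0.5745 patients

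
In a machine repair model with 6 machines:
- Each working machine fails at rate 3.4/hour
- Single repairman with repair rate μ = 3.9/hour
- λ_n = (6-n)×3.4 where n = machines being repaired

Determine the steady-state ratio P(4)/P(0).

P(4)/P(0) = ∏_{i=0}^{4-1} λ_i/μ_{i+1}
= (6-0)×3.4/3.9 × (6-1)×3.4/3.9 × (6-2)×3.4/3.9 × (6-3)×3.4/3.9
= 207.9504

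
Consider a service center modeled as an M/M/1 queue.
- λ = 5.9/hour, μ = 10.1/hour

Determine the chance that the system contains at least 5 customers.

ρ = λ/μ = 5.9/10.1 = 0.58416
P(N ≥ n) = ρⁿ
P(N ≥ 5) = 0.58416^5
P(N ≥ 5) = 0.06802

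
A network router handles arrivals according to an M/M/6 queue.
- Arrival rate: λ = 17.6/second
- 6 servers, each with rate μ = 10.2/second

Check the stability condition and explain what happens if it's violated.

Stability requires ρ = λ/(cμ) < 1
ρ = 17.6/(6 × 10.2) = 17.6/61.20 = 0.2876
Since 0.2876 < 1, the system is STABLE.
The servers are busy 28.76% of the time.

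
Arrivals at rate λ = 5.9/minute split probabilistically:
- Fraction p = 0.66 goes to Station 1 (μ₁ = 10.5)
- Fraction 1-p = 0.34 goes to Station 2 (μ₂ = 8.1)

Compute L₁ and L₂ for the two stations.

Effective rates: λ₁ = 5.9×0.66 = 3.894, λ₂ = 5.9×0.34 = 2.006
Station 1: ρ₁ = 3.894/10.5 = 0.37086, L₁ = ρ₁/(1-ρ₁) = 0.37086/(1-0.37086) = 0.5895
Station 2: ρ₂ = 2.006/8.1 = 0.24765, L₂ = ρ₂/(1-ρ₂) = 0.24765/(1-0.24765) = 0.3292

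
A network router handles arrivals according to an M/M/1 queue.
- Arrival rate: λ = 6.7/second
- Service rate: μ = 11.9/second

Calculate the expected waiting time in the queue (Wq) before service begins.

First, compute utilization: ρ = λ/μ = 6.7/11.9 = 0.5630
For M/M/1: Wq = λ/(μ(μ-λ))
Wq = 6.7/(11.9 × (11.9-6.7))
Wq = 6.7/(11.9 × 5.20)
Wq = 0.1083 seconds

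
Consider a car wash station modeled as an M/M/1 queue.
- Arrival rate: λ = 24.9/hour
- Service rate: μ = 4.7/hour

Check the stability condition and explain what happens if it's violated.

Stability requires ρ = λ/(cμ) < 1
ρ = 24.9/(1 × 4.7) = 24.9/4.70 = 5.2979
Since 5.2979 ≥ 1, the system is UNSTABLE.
Queue grows without bound. Need μ > λ = 24.9.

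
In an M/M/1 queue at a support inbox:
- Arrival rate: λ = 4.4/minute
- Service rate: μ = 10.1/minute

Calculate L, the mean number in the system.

ρ = λ/μ = 4.4/10.1 = 0.4356
For M/M/1: L = λ/(μ-λ)
L = 4.4/(10.1-4.4) = 4.4/5.70
L = 0.7719 emails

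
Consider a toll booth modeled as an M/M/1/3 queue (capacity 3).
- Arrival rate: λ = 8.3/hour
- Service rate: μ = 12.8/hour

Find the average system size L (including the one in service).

ρ = λ/μ = 8.3/12.8 = 0.64844
P₀ = (1-ρ)/(1-ρ^(K+1)) = (1-0.64844)/(1-0.64844^4) = 0.3516/0.8232 = 0.4271
P_K = P₀×ρ^K = 0.42706 × 0.64844^3 = 0.42706 × 0.27265 = 0.1164
L = ρ[1 - (K+1)ρ^K + Kρ^(K+1)] / [(1-ρ)(1-ρ^(K+1))]
L = 0.64844 × (1 - 4×0.27265 + 3×0.17680) / ((1 - 0.64844) × (1 - 0.17680)) = 0.9854 vehicles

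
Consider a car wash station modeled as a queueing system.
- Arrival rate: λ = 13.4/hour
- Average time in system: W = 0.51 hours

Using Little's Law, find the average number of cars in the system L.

Little's Law: L = λW
L = 13.4 × 0.51 = 6.8340 cars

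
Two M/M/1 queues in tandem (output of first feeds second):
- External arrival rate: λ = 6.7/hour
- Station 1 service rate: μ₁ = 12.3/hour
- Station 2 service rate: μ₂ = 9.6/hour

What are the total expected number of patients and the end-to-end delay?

By Jackson's theorem, each station behaves as independent M/M/1.
Station 1: ρ₁ = 6.7/12.3 = 0.5447, L₁ = ρ₁/(1-ρ₁) = λ/(μ₁-λ) = 6.7/5.60 = 1.19643
Station 2: ρ₂ = 6.7/9.6 = 0.6979, L₂ = ρ₂/(1-ρ₂) = λ/(μ₂-λ) = 6.7/2.90 = 2.31034
Total: L = L₁ + L₂ = 1.19643 + 2.31034 = 3.5068
W = L/λ = 3.5068/6.7 = 0.5234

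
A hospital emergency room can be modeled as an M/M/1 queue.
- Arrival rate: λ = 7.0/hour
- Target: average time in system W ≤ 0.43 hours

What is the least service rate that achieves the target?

For M/M/1: W = 1/(μ-λ)
Need W ≤ 0.43, so 1/(μ-λ) ≤ 0.43
μ - λ ≥ 1/0.43 = 2.3256
μ ≥ 7.0 + 2.3256 = 9.3256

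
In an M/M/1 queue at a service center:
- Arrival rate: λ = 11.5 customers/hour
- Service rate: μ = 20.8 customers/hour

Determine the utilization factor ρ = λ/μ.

Server utilization: ρ = λ/μ
ρ = 11.5/20.8 = 0.5529
The server is busy 55.29% of the time.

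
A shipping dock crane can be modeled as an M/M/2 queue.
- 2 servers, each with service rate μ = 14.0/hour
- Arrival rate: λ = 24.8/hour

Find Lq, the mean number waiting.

Traffic intensity: ρ = λ/(cμ) = 24.8/(2×14.0) = 0.8857
Since ρ = 0.8857 < 1, system is stable.
Offered load a = λ/μ = cρ = 24.8/14.0 = 1.7714
P₀ = [ Σₙ₌₀^1 aⁿ/n! + a^2/(2!(1-ρ)) ]⁻¹
Σ = a^0/0! + a^1/1! = 1.0000 + 1.7714 = 2.7714
a^2/(2!(1-ρ)) = 3.137959/(2 × 0.1142857) = 13.7286
P₀ = 1/(2.7714 + 13.7286) = 0.06061
Lq = P₀·a^2·ρ / (2!(1-ρ)²) = 0.0606061 × 3.13796 × 0.885714 / (2 × 0.0130612) = 6.4483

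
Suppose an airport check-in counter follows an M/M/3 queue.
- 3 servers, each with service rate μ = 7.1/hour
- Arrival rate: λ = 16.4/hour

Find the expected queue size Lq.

Traffic intensity: ρ = λ/(cμ) = 16.4/(3×7.1) = 0.7700
Since ρ = 0.7700 < 1, system is stable.
Offered load a = λ/μ = cρ = 16.4/7.1 = 2.3099
P₀ = [ Σₙ₌₀^2 aⁿ/n! + a^3/(3!(1-ρ)) ]⁻¹
Σ = a^0/0! + a^1/1! + a^2/2! = 1.0000 + 2.3099 + 2.6677 = 5.9776
a^3/(3!(1-ρ)) = 12.3241/(6 × 0.230047) = 8.9287
P₀ = 1/(5.9776 + 8.9287) = 0.06709
Lq = P₀·a^3·ρ / (3!(1-ρ)²) = 0.067086 × 12.3241 × 0.76995 / (6 × 0.052922) = 2.0048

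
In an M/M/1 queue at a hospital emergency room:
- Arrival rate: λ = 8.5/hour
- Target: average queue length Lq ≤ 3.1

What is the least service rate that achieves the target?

For M/M/1: Lq = λ²/(μ(μ-λ))
Need Lq ≤ 3.1, i.e. μ(μ-λ) ≥ λ²/3.1
μ² - 8.5μ - 72.25/3.1 ≥ 0  →  μ² - 8.5μ - 23.30645 ≥ 0
Quadratic formula (positive root): μ = [λ + √(λ² + 4×23.30645)]/2
Discriminant: 72.25 + 4×23.30645 = 165.4758, √165.4758 = 12.8637
μ ≥ (8.5 + 12.8637)/2 = 10.6819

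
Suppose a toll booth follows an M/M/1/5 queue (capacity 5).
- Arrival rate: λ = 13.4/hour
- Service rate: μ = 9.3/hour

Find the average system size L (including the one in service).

ρ = λ/μ = 13.4/9.3 = 1.44086
P₀ = (1-ρ)/(1-ρ^(K+1)) = (1-1.44086)/(1-1.44086^6) = -0.4409/-7.9481 = 0.05547
P_K = P₀×ρ^K = 0.05547 × 1.44086^5 = 0.05547 × 6.2102 = 0.3445
L = ρ[1 - (K+1)ρ^K + Kρ^(K+1)] / [(1-ρ)(1-ρ^(K+1))]
L = 1.44086 × (1 - 6×6.21025 + 5×8.94810) / ((1 - 1.44086) × (1 - 8.94810)) = 3.4866 vehicles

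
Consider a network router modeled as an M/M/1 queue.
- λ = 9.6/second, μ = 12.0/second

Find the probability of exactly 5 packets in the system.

ρ = λ/μ = 9.6/12.0 = 0.8000
P(n) = (1-ρ)ρⁿ
P(5) = (1-0.8000) × 0.8000^5
P(5) = 0.2000 × 0.3277
P(5) = 0.06554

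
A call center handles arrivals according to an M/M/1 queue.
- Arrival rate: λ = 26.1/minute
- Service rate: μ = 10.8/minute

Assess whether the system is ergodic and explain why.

Stability requires ρ = λ/(cμ) < 1
ρ = 26.1/(1 × 10.8) = 26.1/10.80 = 2.4167
Since 2.4167 ≥ 1, the system is UNSTABLE.
Queue grows without bound. Need μ > λ = 26.1.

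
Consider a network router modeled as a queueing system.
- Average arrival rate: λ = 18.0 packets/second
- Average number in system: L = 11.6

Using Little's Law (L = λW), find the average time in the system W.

Little's Law: L = λW, so W = L/λ
W = 11.6/18.0 = 0.6444 seconds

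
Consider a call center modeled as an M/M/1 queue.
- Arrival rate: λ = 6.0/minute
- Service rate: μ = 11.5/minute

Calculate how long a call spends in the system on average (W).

First, compute utilization: ρ = λ/μ = 6.0/11.5 = 0.5217
For M/M/1: W = 1/(μ-λ)
W = 1/(11.5-6.0) = 1/5.50
W = 0.1818 minutes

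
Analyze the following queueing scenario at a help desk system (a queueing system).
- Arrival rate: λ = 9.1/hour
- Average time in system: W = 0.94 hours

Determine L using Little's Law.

Little's Law: L = λW
L = 9.1 × 0.94 = 8.5540 tickets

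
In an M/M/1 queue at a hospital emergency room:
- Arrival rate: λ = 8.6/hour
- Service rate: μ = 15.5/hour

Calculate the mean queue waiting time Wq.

First, compute utilization: ρ = λ/μ = 8.6/15.5 = 0.5548
For M/M/1: Wq = λ/(μ(μ-λ))
Wq = 8.6/(15.5 × (15.5-8.6))
Wq = 8.6/(15.5 × 6.90)
Wq = 0.08041 hours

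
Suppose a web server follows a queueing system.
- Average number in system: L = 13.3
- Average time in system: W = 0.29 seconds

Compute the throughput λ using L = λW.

Little's Law: L = λW, so λ = L/W
λ = 13.3/0.29 = 45.8621 requests/second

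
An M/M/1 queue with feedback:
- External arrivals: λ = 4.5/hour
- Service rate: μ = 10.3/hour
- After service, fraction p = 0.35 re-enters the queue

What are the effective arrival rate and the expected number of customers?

Effective arrival rate: λ_eff = λ/(1-p) = 4.5/(1-0.35) = 4.5/0.65 = 6.92308
ρ = λ_eff/μ = 6.92308/10.3 = 0.67214
L = ρ/(1-ρ) = 0.67214/(1-0.67214) = 2.0501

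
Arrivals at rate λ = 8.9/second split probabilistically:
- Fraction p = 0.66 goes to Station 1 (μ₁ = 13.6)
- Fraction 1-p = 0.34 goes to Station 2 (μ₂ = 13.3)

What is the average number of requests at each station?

Effective rates: λ₁ = 8.9×0.66 = 5.874, λ₂ = 8.9×0.34 = 3.026
Station 1: ρ₁ = 5.874/13.6 = 0.4319, L₁ = ρ₁/(1-ρ₁) = 0.4319/(1-0.4319) = 0.7603
Station 2: ρ₂ = 3.026/13.3 = 0.2275, L₂ = ρ₂/(1-ρ₂) = 0.2275/(1-0.2275) = 0.2945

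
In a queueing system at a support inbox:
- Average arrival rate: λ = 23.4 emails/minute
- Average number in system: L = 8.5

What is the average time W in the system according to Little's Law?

Little's Law: L = λW, so W = L/λ
W = 8.5/23.4 = 0.3632 minutes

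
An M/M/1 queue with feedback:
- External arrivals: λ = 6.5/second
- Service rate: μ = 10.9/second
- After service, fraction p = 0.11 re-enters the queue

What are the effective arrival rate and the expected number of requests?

Effective arrival rate: λ_eff = λ/(1-p) = 6.5/(1-0.11) = 6.5/0.89 = 7.30337
ρ = λ_eff/μ = 7.30337/10.9 = 0.67003
L = ρ/(1-ρ) = 0.67003/(1-0.67003) = 2.0306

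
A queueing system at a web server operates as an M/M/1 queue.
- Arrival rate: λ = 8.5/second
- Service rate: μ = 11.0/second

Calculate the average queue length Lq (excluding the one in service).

ρ = λ/μ = 8.5/11.0 = 0.7727
For M/M/1: Lq = λ²/(μ(μ-λ))
Lq = 72.25/(11.0 × 2.50)
Lq = 2.6273 requests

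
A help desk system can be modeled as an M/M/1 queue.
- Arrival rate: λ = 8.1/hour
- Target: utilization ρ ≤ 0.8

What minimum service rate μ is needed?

ρ = λ/μ, so μ = λ/ρ
μ ≥ 8.1/0.8 = 10.1250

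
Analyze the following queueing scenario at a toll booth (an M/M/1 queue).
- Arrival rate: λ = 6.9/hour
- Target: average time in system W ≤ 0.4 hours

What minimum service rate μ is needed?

For M/M/1: W = 1/(μ-λ)
Need W ≤ 0.4, so 1/(μ-λ) ≤ 0.4
μ - λ ≥ 1/0.4 = 2.5000
μ ≥ 6.9 + 2.5000 = 9.4000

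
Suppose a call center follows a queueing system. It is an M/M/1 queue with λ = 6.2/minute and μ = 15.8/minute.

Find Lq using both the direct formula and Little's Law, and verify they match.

Method 1 (direct): Lq = λ²/(μ(μ-λ)) = 38.44/(15.8 × 9.60) = 0.2534

Method 2 (Little's Law):
W = 1/(μ-λ) = 1/9.60 = 0.104167
Wq = W - 1/μ = 0.104167 - 0.0632911 = 0.040876
Lq = λWq = 6.2 × 0.040876 = 0.2534 ✔ (matches Method 1)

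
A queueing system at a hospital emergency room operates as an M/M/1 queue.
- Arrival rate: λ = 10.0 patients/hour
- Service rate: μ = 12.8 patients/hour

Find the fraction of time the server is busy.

Server utilization: ρ = λ/μ
ρ = 10.0/12.8 = 0.7812
The server is busy 78.12% of the time.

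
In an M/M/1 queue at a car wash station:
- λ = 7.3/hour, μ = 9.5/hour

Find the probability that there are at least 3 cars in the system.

ρ = λ/μ = 7.3/9.5 = 0.7684
P(N ≥ n) = ρⁿ
P(N ≥ 3) = 0.7684^3
P(N ≥ 3) = 0.4537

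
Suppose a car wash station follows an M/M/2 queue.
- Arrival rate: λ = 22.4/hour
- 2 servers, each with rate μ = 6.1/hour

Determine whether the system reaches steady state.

Stability requires ρ = λ/(cμ) < 1
ρ = 22.4/(2 × 6.1) = 22.4/12.20 = 1.8361
Since 1.8361 ≥ 1, the system is UNSTABLE.
Need c > λ/μ = 22.4/6.1 = 3.67.
Minimum servers needed: c = 4.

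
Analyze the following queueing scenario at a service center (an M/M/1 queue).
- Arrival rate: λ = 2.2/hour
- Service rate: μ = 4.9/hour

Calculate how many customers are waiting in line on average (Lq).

ρ = λ/μ = 2.2/4.9 = 0.4490
For M/M/1: Lq = λ²/(μ(μ-λ))
Lq = 4.84/(4.9 × 2.70)
Lq = 0.3658 customers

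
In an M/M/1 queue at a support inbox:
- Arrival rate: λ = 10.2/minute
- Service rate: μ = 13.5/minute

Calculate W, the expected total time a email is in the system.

First, compute utilization: ρ = λ/μ = 10.2/13.5 = 0.7556
For M/M/1: W = 1/(μ-λ)
W = 1/(13.5-10.2) = 1/3.30
W = 0.3030 minutes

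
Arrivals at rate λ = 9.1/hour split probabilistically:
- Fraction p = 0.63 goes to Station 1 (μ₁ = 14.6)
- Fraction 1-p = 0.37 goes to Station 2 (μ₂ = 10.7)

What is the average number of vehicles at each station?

Effective rates: λ₁ = 9.1×0.63 = 5.733, λ₂ = 9.1×0.37 = 3.367
Station 1: ρ₁ = 5.733/14.6 = 0.3927, L₁ = ρ₁/(1-ρ₁) = 0.3927/(1-0.3927) = 0.6466
Station 2: ρ₂ = 3.367/10.7 = 0.3147, L₂ = ρ₂/(1-ρ₂) = 0.3147/(1-0.3147) = 0.4592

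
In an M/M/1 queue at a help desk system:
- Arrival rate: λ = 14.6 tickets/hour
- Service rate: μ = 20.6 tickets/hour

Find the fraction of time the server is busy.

Server utilization: ρ = λ/μ
ρ = 14.6/20.6 = 0.7087
The server is busy 70.87% of the time.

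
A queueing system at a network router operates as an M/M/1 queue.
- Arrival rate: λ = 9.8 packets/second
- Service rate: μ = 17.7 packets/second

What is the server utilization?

Server utilization: ρ = λ/μ
ρ = 9.8/17.7 = 0.5537
The server is busy 55.37% of the time.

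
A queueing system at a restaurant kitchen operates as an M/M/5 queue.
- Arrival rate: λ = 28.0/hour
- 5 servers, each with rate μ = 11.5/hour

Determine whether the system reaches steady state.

Stability requires ρ = λ/(cμ) < 1
ρ = 28.0/(5 × 11.5) = 28.0/57.50 = 0.4870
Since 0.4870 < 1, the system is STABLE.
The servers are busy 48.70% of the time.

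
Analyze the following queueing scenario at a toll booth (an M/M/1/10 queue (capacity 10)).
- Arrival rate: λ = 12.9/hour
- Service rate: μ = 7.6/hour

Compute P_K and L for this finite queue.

ρ = λ/μ = 12.9/7.6 = 1.6974
P₀ = (1-ρ)/(1-ρ^(K+1)) = (1-1.6974)/(1-1.6974^11) = -0.6974/-335.9971 = 0.002076
P_K = P₀×ρ^K = 0.0020756 × 1.6974^10 = 0.0020756 × 198.5372 = 0.4121
Blocking probability P_10 = 0.4121 (41.21%)
L = ρ[1 - (K+1)ρ^K + Kρ^(K+1)] / [(1-ρ)(1-ρ^(K+1))]
L = 1.6974 × (1 - 11×198.5372 + 10×336.9971) / ((1 - 1.6974) × (1 - 336.9971)) = 8.5988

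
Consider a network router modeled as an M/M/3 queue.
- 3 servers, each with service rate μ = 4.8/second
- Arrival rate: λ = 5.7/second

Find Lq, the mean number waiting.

Traffic intensity: ρ = λ/(cμ) = 5.7/(3×4.8) = 0.3958
Since ρ = 0.3958 < 1, system is stable.
Offered load a = λ/μ = cρ = 5.7/4.8 = 1.1875
P₀ = [ Σₙ₌₀^2 aⁿ/n! + a^3/(3!(1-ρ)) ]⁻¹
Σ = a^0/0! + a^1/1! + a^2/2! = 1.0000 + 1.1875 + 0.7051 = 2.8926
a^3/(3!(1-ρ)) = 1.6746/(6 × 0.6042) = 0.4619
P₀ = 1/(2.8926 + 0.4619) = 0.2981
Lq = P₀·a^3·ρ / (3!(1-ρ)²) = 0.2981 × 1.6746 × 0.3958 / (6 × 0.3650) = 0.09022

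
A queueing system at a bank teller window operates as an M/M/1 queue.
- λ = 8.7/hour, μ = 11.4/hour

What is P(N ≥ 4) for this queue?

ρ = λ/μ = 8.7/11.4 = 0.76316
P(N ≥ n) = ρⁿ
P(N ≥ 4) = 0.76316^4
P(N ≥ 4) = 0.3392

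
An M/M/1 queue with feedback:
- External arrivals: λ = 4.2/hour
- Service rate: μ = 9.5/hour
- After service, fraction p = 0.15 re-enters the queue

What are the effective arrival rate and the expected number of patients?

Effective arrival rate: λ_eff = λ/(1-p) = 4.2/(1-0.15) = 4.2/0.85 = 4.94118
ρ = λ_eff/μ = 4.94118/9.5 = 0.52012
L = ρ/(1-ρ) = 0.52012/(1-0.52012) = 1.0839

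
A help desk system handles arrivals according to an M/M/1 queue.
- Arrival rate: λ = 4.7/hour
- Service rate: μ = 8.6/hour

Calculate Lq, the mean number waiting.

ρ = λ/μ = 4.7/8.6 = 0.5465
For M/M/1: Lq = λ²/(μ(μ-λ))
Lq = 22.09/(8.6 × 3.90)
Lq = 0.6586 tickets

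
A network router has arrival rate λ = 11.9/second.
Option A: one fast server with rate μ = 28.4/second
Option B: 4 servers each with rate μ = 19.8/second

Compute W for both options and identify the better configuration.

Option A: single server μ = 28.4 (M/M/1)
  ρ_A = 11.9/28.4 = 0.4190
  W_A = 1/(μ-λ) = 1/(28.4-11.9) = 1/16.50 = 0.06061

Option B: 4 servers μ = 19.8 (M/M/4)
  ρ_B = λ/(cμ) = 11.9/(4×19.8) = 0.1503
  Offered load a = λ/μ = cρ = 11.9/19.8 = 0.6010
  P₀ = [ Σₙ₌₀^3 aⁿ/n! + a^4/(4!(1-ρ)) ]⁻¹
  Σ = a^0/0! + a^1/1! + a^2/2! + a^3/3! = 1.0000 + 0.6010 + 0.1806 + 0.03618 = 1.8178
  a^4/(4!(1-ρ)) = 0.130475/(24 × 0.849747) = 0.006398
  P₀ = 1/(1.8178 + 0.006398) = 0.5482
  Lq = P₀·a^4·ρ / (4!(1-ρ)²) = 0.54819 × 0.13047 × 0.15025 / (24 × 0.72207) = 0.0006201
  Wq_B = Lq/λ = 0.0006201/11.9 = 0.00005211
  W_B = Wq_B + 1/μ = 0.00005211 + 0.05051 = 0.05056

Since W_B = 0.05056 < W_A = 0.06061, Option B (multiple servers) has the shorter time in system.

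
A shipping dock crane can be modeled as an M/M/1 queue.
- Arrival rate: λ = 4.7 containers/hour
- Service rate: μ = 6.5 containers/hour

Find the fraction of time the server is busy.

Server utilization: ρ = λ/μ
ρ = 4.7/6.5 = 0.7231
The server is busy 72.31% of the time.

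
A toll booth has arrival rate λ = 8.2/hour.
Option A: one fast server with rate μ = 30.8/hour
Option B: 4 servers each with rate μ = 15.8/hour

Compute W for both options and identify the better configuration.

Option A: single server μ = 30.8 (M/M/1)
  ρ_A = 8.2/30.8 = 0.2662
  W_A = 1/(μ-λ) = 1/(30.8-8.2) = 1/22.60 = 0.04425

Option B: 4 servers μ = 15.8 (M/M/4)
  ρ_B = λ/(cμ) = 8.2/(4×15.8) = 0.1297
  Offered load a = λ/μ = cρ = 8.2/15.8 = 0.5190
  P₀ = [ Σₙ₌₀^3 aⁿ/n! + a^4/(4!(1-ρ)) ]⁻¹
  Σ = a^0/0! + a^1/1! + a^2/2! + a^3/3! = 1.0000 + 0.5190 + 0.1347 + 0.02330 = 1.6770
  a^4/(4!(1-ρ)) = 0.072548/(24 × 0.87025) = 0.003474
  P₀ = 1/(1.6770 + 0.003474) = 0.5951
  Lq = P₀·a^4·ρ / (4!(1-ρ)²) = 0.59508 × 0.072548 × 0.12975 / (24 × 0.75734) = 0.0003082
  Wq_B = Lq/λ = 0.00030818/8.2 = 0.00003758
  W_B = Wq_B + 1/μ = 0.00003758 + 0.06329 = 0.06333

Since W_A = 0.04425 < W_B = 0.06333, Option A (single fast server) has the shorter time in system.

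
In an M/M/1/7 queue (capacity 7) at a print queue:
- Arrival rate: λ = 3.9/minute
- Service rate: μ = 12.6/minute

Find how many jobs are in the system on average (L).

ρ = λ/μ = 3.9/12.6 = 0.309524
P₀ = (1-ρ)/(1-ρ^(K+1)) = (1-0.309524)/(1-0.309524^8) = 0.69048/0.99992 = 0.6905
P_K = P₀×ρ^K = 0.6905 × 0.309524^7 = 0.6905 × 0.0002722 = 0.0001880
L = ρ[1 - (K+1)ρ^K + Kρ^(K+1)] / [(1-ρ)(1-ρ^(K+1))]
L = 0.309524 × (1 - 8×0.0002722 + 7×0.00008425) / ((1 - 0.309524) × (1 - 0.00008425)) = 0.4476 jobs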